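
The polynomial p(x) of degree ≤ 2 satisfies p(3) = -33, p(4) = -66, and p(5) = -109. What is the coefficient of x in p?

2

Write p(x) = ax^2 + bx + c. Substituting each data point gives a linear system:
  9a + 3b + c = -33
  16a + 4b + c = -66
  25a + 5b + c = -109
Solving the system yields a = -5, b = 2, c = 6.
So p(x) = -5x^2 + 2x + 6.
The coefficient of x is 2.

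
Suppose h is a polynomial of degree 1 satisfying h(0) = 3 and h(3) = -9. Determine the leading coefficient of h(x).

-4

Write h(x) = ax + b. Substituting each data point gives a linear system:
  b = 3
  3a + b = -9
Solving the system yields a = -4, b = 3.
So h(x) = -4x + 3.
The leading coefficient is -4.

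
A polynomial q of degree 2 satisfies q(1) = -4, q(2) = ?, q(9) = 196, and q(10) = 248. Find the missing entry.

The 3 known points determine the degree-2 polynomial uniquely.
Write q(n) = an^2 + bn + c. Substituting each data point gives a linear system:
  a + b + c = -4
  81a + 9b + c = 196
  100a + 10b + c = 248
Solving the system yields a = 3, b = -5, c = -2.
So q(n) = 3n^2 - 5n - 2.
Then q(2) = 0.

0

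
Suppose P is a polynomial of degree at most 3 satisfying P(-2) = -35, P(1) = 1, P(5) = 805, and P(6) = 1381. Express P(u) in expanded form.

Write P(u) = au^3 + bu^2 + cu + d. Substituting each data point gives a linear system:
  -8a + 4b - 2c + d = -35
  a + b + c + d = 1
  125a + 25b + 5c + d = 805
  216a + 36b + 6c + d = 1381
Solving the system yields a = 6, b = 3, c = -3, d = -5.
So P(u) = 6u^3 + 3u^2 - 3u - 5.
Check: P(5) = 805. ✓

P(u) = 6u^3 + 3u^2 - 3u - 5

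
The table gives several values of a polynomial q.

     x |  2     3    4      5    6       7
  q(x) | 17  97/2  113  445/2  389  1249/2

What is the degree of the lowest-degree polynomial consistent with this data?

3

Forward differences of the values at x = 2, 3, 4, 5, 6, 7:
  q  : 17  97/2  113  445/2  389  1249/2
  Δ  : 63/2  129/2  219/2  333/2  471/2
  Δ^2: 33  45  57  69
  Δ^3: 12  12  12
  Δ^4: 0  0
  Δ^5: 0
The third differences are constant (12) and nonzero, while all higher differences vanish, so the minimal degree is 3.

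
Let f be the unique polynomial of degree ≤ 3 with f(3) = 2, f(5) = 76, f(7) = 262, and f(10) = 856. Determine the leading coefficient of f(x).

Write f(x) = ax^3 + bx^2 + cx + d. Substituting each data point gives a linear system:
  27a + 9b + 3c + d = 2
  125a + 25b + 5c + d = 76
  343a + 49b + 7c + d = 262
  1000a + 100b + 10c + d = 856
Solving the system yields a = 1, b = -1, c = -4, d = -4.
So f(x) = x^3 - x^2 - 4x - 4.
The leading coefficient is 1.

1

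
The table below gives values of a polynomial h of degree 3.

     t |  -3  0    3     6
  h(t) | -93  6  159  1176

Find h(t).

Using the Lagrange interpolation formula with nodes -3, 0, 3, 6:
  L_0(t) = t(t - 3)(t - 6) / -162
  L_1(t) = (t + 3)(t - 3)(t - 6) / 54
  L_2(t) = (t + 3)t(t - 6) / -54
  L_3(t) = (t + 3)t(t - 3) / 162
Then h(t) = -93·L_0(t) + 6·L_1(t) + 159·L_2(t) + 1176·L_3(t).
Expanding and collecting terms gives h(t) = 5t^3 + 3t^2 - 3t + 6.
Check: h(6) = 1176. ✓

h(t) = 5t^3 + 3t^2 - 3t + 6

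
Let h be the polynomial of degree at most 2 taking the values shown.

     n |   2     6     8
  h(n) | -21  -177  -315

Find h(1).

-7

Using the Lagrange interpolation formula with nodes 2, 6, 8:
  L_0(n) = (n - 6)(n - 8) / 24
  L_1(n) = (n - 2)(n - 8) / -8
  L_2(n) = (n - 2)(n - 6) / 12
Then h(n) = -21·L_0(n) - 177·L_1(n) - 315·L_2(n).
Expanding and collecting terms gives h(n) = -5n^2 + n - 3.
Evaluating at n = 1: h(1) = -7.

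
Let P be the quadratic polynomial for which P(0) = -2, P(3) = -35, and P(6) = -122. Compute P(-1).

-3

Using the Lagrange interpolation formula with nodes 0, 3, 6:
  L_0(n) = (n - 3)(n - 6) / 18
  L_1(n) = n(n - 6) / -9
  L_2(n) = n(n - 3) / 18
Then P(n) = -2·L_0(n) - 35·L_1(n) - 122·L_2(n).
Expanding and collecting terms gives P(n) = -3n² - 2n - 2.
Evaluating at n = -1: P(-1) = -3.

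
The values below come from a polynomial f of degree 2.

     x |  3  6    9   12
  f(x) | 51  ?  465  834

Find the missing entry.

The 3 known points determine the degree-2 polynomial uniquely.
Write f(x) = ax^2 + bx + c. Substituting each data point gives a linear system:
  9a + 3b + c = 51
  81a + 9b + c = 465
  144a + 12b + c = 834
Solving the system yields a = 6, b = -3, c = 6.
So f(x) = 6x^2 - 3x + 6.
Then f(6) = 204.

204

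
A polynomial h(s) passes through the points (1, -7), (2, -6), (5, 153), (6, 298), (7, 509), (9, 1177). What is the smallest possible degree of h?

Divided differences on the nodes 1, 2, 5, 6, 7, 9:
  order 0: -7  -6  153  298  509  1177
  order 1: 1  53  145  211  334
  order 2: 13  23  33  41
  order 3: 2  2  2
  order 4: 0  0
  order 5: 0
The order-3 divided differences are all 2 (nonzero) and every higher order vanishes, so the data lies on a polynomial of degree exactly 3.

3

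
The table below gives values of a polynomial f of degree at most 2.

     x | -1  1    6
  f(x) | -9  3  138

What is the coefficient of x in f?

Write f(x) = ax^2 + bx + c. Substituting each data point gives a linear system:
  a - b + c = -9
  a + b + c = 3
  36a + 6b + c = 138
Solving the system yields a = 3, b = 6, c = -6.
So f(x) = 3x² + 6x - 6.
The coefficient of x is 6.

6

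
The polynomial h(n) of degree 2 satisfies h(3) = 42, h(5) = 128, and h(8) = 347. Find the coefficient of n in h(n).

Write h(n) = an^2 + bn + c. Substituting each data point gives a linear system:
  9a + 3b + c = 42
  25a + 5b + c = 128
  64a + 8b + c = 347
Solving the system yields a = 6, b = -5, c = 3.
So h(n) = 6n² - 5n + 3.
The coefficient of n is -5.

-5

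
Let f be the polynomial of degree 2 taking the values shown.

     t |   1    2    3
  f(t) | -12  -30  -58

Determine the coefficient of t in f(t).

-3

Write f(t) = at^2 + bt + c. Substituting each data point gives a linear system:
  a + b + c = -12
  4a + 2b + c = -30
  9a + 3b + c = -58
Solving the system yields a = -5, b = -3, c = -4.
So f(t) = -5t^2 - 3t - 4.
The coefficient of t is -3.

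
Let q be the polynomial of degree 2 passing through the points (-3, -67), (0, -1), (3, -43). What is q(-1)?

Using the Lagrange interpolation formula with nodes -3, 0, 3:
  L_0(u) = u(u - 3) / 18
  L_1(u) = (u + 3)(u - 3) / -9
  L_2(u) = (u + 3)u / 18
Then q(u) = -67·L_0(u) - 1·L_1(u) - 43·L_2(u).
Expanding and collecting terms gives q(u) = -6u^2 + 4u - 1.
Evaluating at u = -1: q(-1) = -11.

-11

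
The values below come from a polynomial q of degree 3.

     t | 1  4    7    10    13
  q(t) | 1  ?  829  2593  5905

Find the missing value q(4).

127

On equispaced nodes a degree-3 polynomial has vanishing fourth forward difference, so
  q(1) - 4·q(4) + 6·q(7) - 4·q(10) + q(13) = 0.
Substituting the known values and solving for q(4):
  -4·q(4) = -508
  q(4) = 127.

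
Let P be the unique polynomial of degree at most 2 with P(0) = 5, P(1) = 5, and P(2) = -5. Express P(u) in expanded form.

P(u) = -5u^2 + 5u + 5

Write P(u) = au^2 + bu + c. Substituting each data point gives a linear system:
  c = 5
  a + b + c = 5
  4a + 2b + c = -5
Solving the system yields a = -5, b = 5, c = 5.
So P(u) = -5u^2 + 5u + 5.
Check: P(2) = -5. ✓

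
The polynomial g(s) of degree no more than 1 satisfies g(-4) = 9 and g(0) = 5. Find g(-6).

11

Write g(s) = as + b. Substituting each data point gives a linear system:
  -4a + b = 9
  b = 5
Solving the system yields a = -1, b = 5.
So g(s) = -s + 5.
Then g(-6) = 11.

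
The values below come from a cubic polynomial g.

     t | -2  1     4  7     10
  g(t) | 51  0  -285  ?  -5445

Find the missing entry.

On equispaced nodes a degree-3 polynomial has vanishing fourth forward difference, so
  g(-2) - 4·g(1) + 6·g(4) - 4·g(7) + g(10) = 0.
Substituting the known values and solving for g(7):
  -4·g(7) = 7104
  g(7) = -1776.

-1776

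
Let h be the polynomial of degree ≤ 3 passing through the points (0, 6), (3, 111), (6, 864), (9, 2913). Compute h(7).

Forward differences of the values at x = 0, 3, 6, 9:
  h  : 6  111  864  2913
  Δ  : 105  753  2049
  Δ^2: 648  1296
  Δ^3: 648
The third differences are constant, confirming degree 3.
Interpolating (Newton forward form) and evaluating at x = 7 gives h(7) = 1371.

1371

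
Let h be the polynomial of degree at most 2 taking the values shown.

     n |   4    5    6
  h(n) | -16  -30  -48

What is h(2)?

Write h(n) = an^2 + bn + c. Substituting each data point gives a linear system:
  16a + 4b + c = -16
  25a + 5b + c = -30
  36a + 6b + c = -48
Solving the system yields a = -2, b = 4, c = 0.
So h(n) = -2n² + 4n.
Then h(2) = 0.

0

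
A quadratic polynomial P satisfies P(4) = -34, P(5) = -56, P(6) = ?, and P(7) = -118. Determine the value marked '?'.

On equispaced nodes a degree-2 polynomial has vanishing third forward difference, so
  - P(4) + 3·P(5) - 3·P(6) + P(7) = 0.
Substituting the known values and solving for P(6):
  -3·P(6) = 252
  P(6) = -84.

-84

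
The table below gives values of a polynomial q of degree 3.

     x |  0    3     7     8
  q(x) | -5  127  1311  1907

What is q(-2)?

Using the Lagrange interpolation formula with nodes 0, 3, 7, 8:
  L_0(x) = (x - 3)(x - 7)(x - 8) / -168
  L_1(x) = x(x - 7)(x - 8) / 60
  L_2(x) = x(x - 3)(x - 8) / -28
  L_3(x) = x(x - 3)(x - 7) / 40
Then q(x) = -5·L_0(x) + 127·L_1(x) + 1311·L_2(x) + 1907·L_3(x).
Expanding and collecting terms gives q(x) = 3x^3 + 6x^2 - x - 5.
Evaluating at x = -2: q(-2) = -3.

-3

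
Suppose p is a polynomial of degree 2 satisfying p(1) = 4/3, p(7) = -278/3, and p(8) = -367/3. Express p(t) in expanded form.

Using the Lagrange interpolation formula with nodes 1, 7, 8:
  L_0(t) = (t - 7)(t - 8) / 42
  L_1(t) = (t - 1)(t - 8) / -6
  L_2(t) = (t - 1)(t - 7) / 7
Then p(t) = 4/3·L_0(t) - 278/3·L_1(t) - 367/3·L_2(t).
Expanding and collecting terms gives p(t) = -2t^2 + (1/3)t + 3.
Check: p(1) = 4/3. ✓

p(t) = -2t^2 + (1/3)t + 3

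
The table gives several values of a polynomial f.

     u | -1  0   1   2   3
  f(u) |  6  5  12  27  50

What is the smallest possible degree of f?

Forward differences of the values at u = -1, 0, 1, 2, 3:
  f  : 6  5  12  27  50
  Δ  : -1  7  15  23
  Δ^2: 8  8  8
  Δ^3: 0  0
  Δ^4: 0
The second differences are constant (8) and nonzero, while all higher differences vanish, so the minimal degree is 2.

2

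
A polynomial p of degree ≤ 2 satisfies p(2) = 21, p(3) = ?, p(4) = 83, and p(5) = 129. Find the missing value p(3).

On equispaced nodes a degree-2 polynomial has vanishing third forward difference, so
  - p(2) + 3·p(3) - 3·p(4) + p(5) = 0.
Substituting the known values and solving for p(3):
  3·p(3) = 141
  p(3) = 47.

47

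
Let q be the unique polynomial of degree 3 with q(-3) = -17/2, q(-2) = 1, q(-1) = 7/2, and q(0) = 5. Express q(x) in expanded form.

Write q(x) = ax^3 + bx^2 + cx + d. Substituting each data point gives a linear system:
  -27a + 9b - 3c + d = -17/2
  -8a + 4b - 2c + d = 1
  -a + b - c + d = 7/2
  d = 5
Solving the system yields a = 1, b = 5/2, c = 3, d = 5.
So q(x) = x³ + (5/2)x² + 3x + 5.
Check: q(-2) = 1. ✓

q(x) = x^3 + (5/2)x^2 + 3x + 5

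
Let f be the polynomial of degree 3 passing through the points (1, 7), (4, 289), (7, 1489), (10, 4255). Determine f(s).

f(s) = 4s^3 + 3s^2 - 5s + 5

Using the Lagrange interpolation formula with nodes 1, 4, 7, 10:
  L_0(s) = (s - 4)(s - 7)(s - 10) / -162
  L_1(s) = (s - 1)(s - 7)(s - 10) / 54
  L_2(s) = (s - 1)(s - 4)(s - 10) / -54
  L_3(s) = (s - 1)(s - 4)(s - 7) / 162
Then f(s) = 7·L_0(s) + 289·L_1(s) + 1489·L_2(s) + 4255·L_3(s).
Expanding and collecting terms gives f(s) = 4s³ + 3s² - 5s + 5.
Check: f(10) = 4255. ✓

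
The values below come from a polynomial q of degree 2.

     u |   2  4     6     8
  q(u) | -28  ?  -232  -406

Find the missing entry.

-106

On equispaced nodes a degree-2 polynomial has vanishing third forward difference, so
  - q(2) + 3·q(4) - 3·q(6) + q(8) = 0.
Substituting the known values and solving for q(4):
  3·q(4) = -318
  q(4) = -106.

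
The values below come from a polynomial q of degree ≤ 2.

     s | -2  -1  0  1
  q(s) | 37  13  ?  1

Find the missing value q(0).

On equispaced nodes a degree-2 polynomial has vanishing third forward difference, so
  - q(-2) + 3·q(-1) - 3·q(0) + q(1) = 0.
Substituting the known values and solving for q(0):
  -3·q(0) = -3
  q(0) = 1.

1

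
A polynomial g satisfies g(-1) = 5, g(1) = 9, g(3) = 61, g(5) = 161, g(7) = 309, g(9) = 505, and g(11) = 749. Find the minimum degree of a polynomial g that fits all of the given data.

Forward differences of the values at t = -1, 1, 3, 5, 7, 9, 11:
  g  : 5  9  61  161  309  505  749
  Δ  : 4  52  100  148  196  244
  Δ^2: 48  48  48  48  48
  Δ^3: 0  0  0  0
  Δ^4: 0  0  0
  Δ^5: 0  0
  Δ^6: 0
The second differences are constant (48) and nonzero, while all higher differences vanish, so the minimal degree is 2.

2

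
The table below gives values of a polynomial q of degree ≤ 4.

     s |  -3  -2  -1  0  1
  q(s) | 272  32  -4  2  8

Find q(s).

Write q(s) = as^4 + bs^3 + cs^2 + ds + e. Substituting each data point gives a linear system:
  81a - 27b + 9c - 3d + e = 272
  16a - 8b + 4c - 2d + e = 32
  a - b + c - d + e = -4
  e = 2
  a + b + c + d + e = 8
Solving the system yields a = 5, b = 3, c = -5, d = 3, e = 2.
So q(s) = 5s^4 + 3s^3 - 5s^2 + 3s + 2.
Check: q(-1) = -4. ✓

q(s) = 5s^4 + 3s^3 - 5s^2 + 3s + 2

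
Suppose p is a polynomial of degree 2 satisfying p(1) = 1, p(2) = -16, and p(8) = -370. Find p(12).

Write p(n) = an^2 + bn + c. Substituting each data point gives a linear system:
  a + b + c = 1
  4a + 2b + c = -16
  64a + 8b + c = -370
Solving the system yields a = -6, b = 1, c = 6.
So p(n) = -6n^2 + n + 6.
Then p(12) = -846.

-846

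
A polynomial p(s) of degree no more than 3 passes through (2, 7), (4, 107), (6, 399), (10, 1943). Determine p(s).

p(s) = 2s^3 - 6s + 3

Using the Lagrange interpolation formula with nodes 2, 4, 6, 10:
  L_0(s) = (s - 4)(s - 6)(s - 10) / -64
  L_1(s) = (s - 2)(s - 6)(s - 10) / 24
  L_2(s) = (s - 2)(s - 4)(s - 10) / -32
  L_3(s) = (s - 2)(s - 4)(s - 6) / 192
Then p(s) = 7·L_0(s) + 107·L_1(s) + 399·L_2(s) + 1943·L_3(s).
Expanding and collecting terms gives p(s) = 2s³ - 6s + 3.
Check: p(4) = 107. ✓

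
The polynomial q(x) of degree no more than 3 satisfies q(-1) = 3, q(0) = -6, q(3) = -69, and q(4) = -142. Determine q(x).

q(x) = -2x^3 + x^2 - 6x - 6

Using the Lagrange interpolation formula with nodes -1, 0, 3, 4:
  L_0(x) = x(x - 3)(x - 4) / -20
  L_1(x) = (x + 1)(x - 3)(x - 4) / 12
  L_2(x) = (x + 1)x(x - 4) / -12
  L_3(x) = (x + 1)x(x - 3) / 20
Then q(x) = 3·L_0(x) - 6·L_1(x) - 69·L_2(x) - 142·L_3(x).
Expanding and collecting terms gives q(x) = -2x^3 + x^2 - 6x - 6.
Check: q(3) = -69. ✓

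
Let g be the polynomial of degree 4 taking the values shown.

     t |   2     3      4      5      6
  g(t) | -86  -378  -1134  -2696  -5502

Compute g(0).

Using the Lagrange interpolation formula with nodes 2, 3, 4, 5, 6:
  L_0(t) = (t - 3)(t - 4)(t - 5)(t - 6) / 24
  L_1(t) = (t - 2)(t - 4)(t - 5)(t - 6) / -6
  L_2(t) = (t - 2)(t - 3)(t - 5)(t - 6) / 4
  L_3(t) = (t - 2)(t - 3)(t - 4)(t - 6) / -6
  L_4(t) = (t - 2)(t - 3)(t - 4)(t - 5) / 24
Then g(t) = -86·L_0(t) - 378·L_1(t) - 1134·L_2(t) - 2696·L_3(t) - 5502·L_4(t).
Expanding and collecting terms gives g(t) = -4t⁴ - t³ - 3t² + 2t - 6.
Evaluating at t = 0: g(0) = -6.

-6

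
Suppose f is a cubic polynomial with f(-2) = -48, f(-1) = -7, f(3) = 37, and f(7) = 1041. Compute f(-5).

Write f(s) = as^3 + bs^2 + cs + d. Substituting each data point gives a linear system:
  -8a + 4b - 2c + d = -48
  -a + b - c + d = -7
  27a + 9b + 3c + d = 37
  343a + 49b + 7c + d = 1041
Solving the system yields a = 4, b = -6, c = -5, d = -2.
So f(s) = 4s^3 - 6s^2 - 5s - 2.
Then f(-5) = -627.

-627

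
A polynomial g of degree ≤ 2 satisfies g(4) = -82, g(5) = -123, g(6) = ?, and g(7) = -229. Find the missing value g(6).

On equispaced nodes a degree-2 polynomial has vanishing third forward difference, so
  - g(4) + 3·g(5) - 3·g(6) + g(7) = 0.
Substituting the known values and solving for g(6):
  -3·g(6) = 516
  g(6) = -172.

-172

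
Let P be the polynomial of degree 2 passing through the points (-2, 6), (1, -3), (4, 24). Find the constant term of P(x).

-4

Write P(x) = ax^2 + bx + c. Substituting each data point gives a linear system:
  4a - 2b + c = 6
  a + b + c = -3
  16a + 4b + c = 24
Solving the system yields a = 2, b = -1, c = -4.
So P(x) = 2x² - x - 4.
The constant term is -4.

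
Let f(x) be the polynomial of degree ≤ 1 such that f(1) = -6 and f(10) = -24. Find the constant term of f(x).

-4

Write f(x) = ax + b. Substituting each data point gives a linear system:
  a + b = -6
  10a + b = -24
Solving the system yields a = -2, b = -4.
So f(x) = -2x - 4.
The constant term is -4.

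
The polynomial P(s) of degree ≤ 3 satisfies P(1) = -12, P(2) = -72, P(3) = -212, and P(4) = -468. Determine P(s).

P(s) = -6s^3 - 4s^2 - 6s + 4

Using the Lagrange interpolation formula with nodes 1, 2, 3, 4:
  L_0(s) = (s - 2)(s - 3)(s - 4) / -6
  L_1(s) = (s - 1)(s - 3)(s - 4) / 2
  L_2(s) = (s - 1)(s - 2)(s - 4) / -2
  L_3(s) = (s - 1)(s - 2)(s - 3) / 6
Then P(s) = -12·L_0(s) - 72·L_1(s) - 212·L_2(s) - 468·L_3(s).
Expanding and collecting terms gives P(s) = -6s^3 - 4s^2 - 6s + 4.
Check: P(3) = -212. ✓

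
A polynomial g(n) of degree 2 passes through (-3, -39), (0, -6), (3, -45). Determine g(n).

g(n) = -4n^2 - n - 6

Write g(n) = an^2 + bn + c. Substituting each data point gives a linear system:
  9a - 3b + c = -39
  c = -6
  9a + 3b + c = -45
Solving the system yields a = -4, b = -1, c = -6.
So g(n) = -4n² - n - 6.
Check: g(-3) = -39. ✓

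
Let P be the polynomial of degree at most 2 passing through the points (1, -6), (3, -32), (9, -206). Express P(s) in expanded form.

P(s) = -2s^2 - 5s + 1

Using the Lagrange interpolation formula with nodes 1, 3, 9:
  L_0(s) = (s - 3)(s - 9) / 16
  L_1(s) = (s - 1)(s - 9) / -12
  L_2(s) = (s - 1)(s - 3) / 48
Then P(s) = -6·L_0(s) - 32·L_1(s) - 206·L_2(s).
Expanding and collecting terms gives P(s) = -2s² - 5s + 1.
Check: P(1) = -6. ✓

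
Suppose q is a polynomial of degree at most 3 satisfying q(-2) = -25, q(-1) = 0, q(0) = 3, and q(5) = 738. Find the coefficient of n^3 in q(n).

Write q(n) = an^3 + bn^2 + cn + d. Substituting each data point gives a linear system:
  -8a + 4b - 2c + d = -25
  -a + b - c + d = 0
  d = 3
  125a + 25b + 5c + d = 738
Solving the system yields a = 5, b = 4, c = 2, d = 3.
So q(n) = 5n³ + 4n² + 2n + 3.
The leading coefficient is 5.

5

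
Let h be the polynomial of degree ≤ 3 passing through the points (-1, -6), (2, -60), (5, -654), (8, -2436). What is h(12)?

-7780

Using the Lagrange interpolation formula with nodes -1, 2, 5, 8:
  L_0(x) = (x - 2)(x - 5)(x - 8) / -162
  L_1(x) = (x + 1)(x - 5)(x - 8) / 54
  L_2(x) = (x + 1)(x - 2)(x - 8) / -54
  L_3(x) = (x + 1)(x - 2)(x - 5) / 162
Then h(x) = -6·L_0(x) - 60·L_1(x) - 654·L_2(x) - 2436·L_3(x).
Expanding and collecting terms gives h(x) = -4x^3 - 6x^2 - 4.
Evaluating at x = 12: h(12) = -7780.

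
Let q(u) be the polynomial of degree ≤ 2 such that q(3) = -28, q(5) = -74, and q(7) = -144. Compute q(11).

Forward differences of the values at u = 3, 5, 7:
  q  : -28  -74  -144
  Δ  : -46  -70
  Δ^2: -24
The second differences are constant, confirming degree 2.
Interpolating (Newton forward form) and evaluating at u = 11 gives q(11) = -356.

-356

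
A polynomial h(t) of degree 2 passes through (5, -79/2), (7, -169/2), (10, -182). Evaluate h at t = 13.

-631/2

Using the Lagrange interpolation formula with nodes 5, 7, 10:
  L_0(t) = (t - 7)(t - 10) / 10
  L_1(t) = (t - 5)(t - 10) / -6
  L_2(t) = (t - 5)(t - 7) / 15
Then h(t) = -79/2·L_0(t) - 169/2·L_1(t) - 182·L_2(t).
Expanding and collecting terms gives h(t) = -2t² + (3/2)t + 3.
Evaluating at t = 13: h(13) = -631/2.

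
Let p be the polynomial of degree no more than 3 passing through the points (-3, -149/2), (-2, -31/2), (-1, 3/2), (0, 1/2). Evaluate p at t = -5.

Using the Lagrange interpolation formula with nodes -3, -2, -1, 0:
  L_0(t) = (t + 2)(t + 1)t / -6
  L_1(t) = (t + 3)(t + 1)t / 2
  L_2(t) = (t + 3)(t + 2)t / -2
  L_3(t) = (t + 3)(t + 2)(t + 1) / 6
Then p(t) = -149/2·L_0(t) - 31/2·L_1(t) + 3/2·L_2(t) + 1/2·L_3(t).
Expanding and collecting terms gives p(t) = 4t³ + 3t² - 2t + 1/2.
Evaluating at t = -5: p(-5) = -829/2.

-829/2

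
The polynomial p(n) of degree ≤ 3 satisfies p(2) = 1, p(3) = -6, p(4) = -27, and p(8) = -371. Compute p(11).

Using the Lagrange interpolation formula with nodes 2, 3, 4, 8:
  L_0(n) = (n - 3)(n - 4)(n - 8) / -12
  L_1(n) = (n - 2)(n - 4)(n - 8) / 5
  L_2(n) = (n - 2)(n - 3)(n - 8) / -8
  L_3(n) = (n - 2)(n - 3)(n - 4) / 120
Then p(n) = 1·L_0(n) - 6·L_1(n) - 27·L_2(n) - 371·L_3(n).
Expanding and collecting terms gives p(n) = -n^3 + 2n^2 + 2n - 3.
Evaluating at n = 11: p(11) = -1070.

-1070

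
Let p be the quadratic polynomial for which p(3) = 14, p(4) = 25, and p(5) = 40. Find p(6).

Using the Lagrange interpolation formula with nodes 3, 4, 5:
  L_0(n) = (n - 4)(n - 5) / 2
  L_1(n) = (n - 3)(n - 5) / -1
  L_2(n) = (n - 3)(n - 4) / 2
Then p(n) = 14·L_0(n) + 25·L_1(n) + 40·L_2(n).
Expanding and collecting terms gives p(n) = 2n^2 - 3n + 5.
Evaluating at n = 6: p(6) = 59.

59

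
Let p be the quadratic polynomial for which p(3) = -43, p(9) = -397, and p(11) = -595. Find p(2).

-19

Using the Lagrange interpolation formula with nodes 3, 9, 11:
  L_0(n) = (n - 9)(n - 11) / 48
  L_1(n) = (n - 3)(n - 11) / -12
  L_2(n) = (n - 3)(n - 9) / 16
Then p(n) = -43·L_0(n) - 397·L_1(n) - 595·L_2(n).
Expanding and collecting terms gives p(n) = -5n^2 + n - 1.
Evaluating at n = 2: p(2) = -19.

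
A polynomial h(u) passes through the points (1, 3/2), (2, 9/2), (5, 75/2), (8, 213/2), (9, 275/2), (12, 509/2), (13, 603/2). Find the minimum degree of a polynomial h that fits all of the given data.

2

Divided differences on the nodes 1, 2, 5, 8, 9, 12, 13:
  order 0: 3/2  9/2  75/2  213/2  275/2  509/2  603/2
  order 1: 3  11  23  31  39  47
  order 2: 2  2  2  2  2
  order 3: 0  0  0  0
  order 4: 0  0  0
  order 5: 0  0
  order 6: 0
The order-2 divided differences are all 2 (nonzero) and every higher order vanishes, so the data lies on a polynomial of degree exactly 2.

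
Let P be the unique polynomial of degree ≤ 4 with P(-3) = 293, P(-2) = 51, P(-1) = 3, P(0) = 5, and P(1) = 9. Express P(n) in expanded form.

Using the Lagrange interpolation formula with nodes -3, -2, -1, 0, 1:
  L_0(n) = (n + 2)(n + 1)n(n - 1) / 24
  L_1(n) = (n + 3)(n + 1)n(n - 1) / -6
  L_2(n) = (n + 3)(n + 2)n(n - 1) / 4
  L_3(n) = (n + 3)(n + 2)(n + 1)(n - 1) / -6
  L_4(n) = (n + 3)(n + 2)(n + 1)n / 24
Then P(n) = 293·L_0(n) + 51·L_1(n) + 3·L_2(n) + 5·L_3(n) + 9·L_4(n).
Expanding and collecting terms gives P(n) = 4n⁴ - 3n² + 3n + 5.
Check: P(1) = 9. ✓

P(n) = 4n^4 - 3n^2 + 3n + 5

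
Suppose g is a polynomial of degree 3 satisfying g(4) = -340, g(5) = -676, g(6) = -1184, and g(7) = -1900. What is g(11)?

Forward differences of the values at x = 4, 5, 6, 7:
  g  : -340  -676  -1184  -1900
  Δ  : -336  -508  -716
  Δ^2: -172  -208
  Δ^3: -36
The third differences are constant, confirming degree 3.
Interpolating (Newton forward form) and evaluating at x = 11 gives g(11) = -7564.

-7564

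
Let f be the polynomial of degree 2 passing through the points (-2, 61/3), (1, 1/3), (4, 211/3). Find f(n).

Write f(n) = an^2 + bn + c. Substituting each data point gives a linear system:
  4a - 2b + c = 61/3
  a + b + c = 1/3
  16a + 4b + c = 211/3
Solving the system yields a = 5, b = -5/3, c = -3.
So f(n) = 5n^2 - (5/3)n - 3.
Check: f(1) = 1/3. ✓

f(n) = 5n^2 - (5/3)n - 3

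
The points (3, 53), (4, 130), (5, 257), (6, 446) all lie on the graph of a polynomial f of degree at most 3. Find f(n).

Write f(n) = an^3 + bn^2 + cn + d. Substituting each data point gives a linear system:
  27a + 9b + 3c + d = 53
  64a + 16b + 4c + d = 130
  125a + 25b + 5c + d = 257
  216a + 36b + 6c + d = 446
Solving the system yields a = 2, b = 1, c = -4, d = 2.
So f(n) = 2n^3 + n^2 - 4n + 2.
Check: f(4) = 130. ✓

f(n) = 2n^3 + n^2 - 4n + 2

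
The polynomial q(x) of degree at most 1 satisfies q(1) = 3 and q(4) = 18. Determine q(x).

q(x) = 5x - 2

Using the Lagrange interpolation formula with nodes 1, 4:
  L_0(x) = (x - 4) / -3
  L_1(x) = (x - 1) / 3
Then q(x) = 3·L_0(x) + 18·L_1(x).
Expanding and collecting terms gives q(x) = 5x - 2.
Check: q(4) = 18. ✓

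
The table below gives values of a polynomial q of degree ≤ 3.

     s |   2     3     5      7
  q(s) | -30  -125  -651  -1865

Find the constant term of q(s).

Write q(s) = as^3 + bs^2 + cs + d. Substituting each data point gives a linear system:
  8a + 4b + 2c + d = -30
  27a + 9b + 3c + d = -125
  125a + 25b + 5c + d = -651
  343a + 49b + 7c + d = -1865
Solving the system yields a = -6, b = 4, c = -1, d = 4.
So q(s) = -6s^3 + 4s^2 - s + 4.
The constant term is 4.

4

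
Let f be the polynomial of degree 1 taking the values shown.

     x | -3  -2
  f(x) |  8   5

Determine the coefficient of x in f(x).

-3

Write f(x) = ax + b. Substituting each data point gives a linear system:
  -3a + b = 8
  -2a + b = 5
Solving the system yields a = -3, b = -1.
So f(x) = -3x - 1.
The leading coefficient is -3.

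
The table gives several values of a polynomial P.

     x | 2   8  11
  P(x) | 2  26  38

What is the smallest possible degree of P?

Divided differences on the nodes 2, 8, 11:
  order 0: 2  26  38
  order 1: 4  4
  order 2: 0
The order-1 divided differences are all 4 (nonzero) and every higher order vanishes, so the data lies on a polynomial of degree exactly 1.

1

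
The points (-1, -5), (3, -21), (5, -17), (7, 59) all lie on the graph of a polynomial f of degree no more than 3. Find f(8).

Using the Lagrange interpolation formula with nodes -1, 3, 5, 7:
  L_0(s) = (s - 3)(s - 5)(s - 7) / -192
  L_1(s) = (s + 1)(s - 5)(s - 7) / 32
  L_2(s) = (s + 1)(s - 3)(s - 7) / -24
  L_3(s) = (s + 1)(s - 3)(s - 5) / 64
Then f(s) = -5·L_0(s) - 21·L_1(s) - 17·L_2(s) + 59·L_3(s).
Expanding and collecting terms gives f(s) = s^3 - 6s^2 + s + 3.
Evaluating at s = 8: f(8) = 139.

139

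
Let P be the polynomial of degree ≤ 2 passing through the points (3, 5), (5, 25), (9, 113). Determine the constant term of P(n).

Write P(n) = an^2 + bn + c. Substituting each data point gives a linear system:
  9a + 3b + c = 5
  25a + 5b + c = 25
  81a + 9b + c = 113
Solving the system yields a = 2, b = -6, c = 5.
So P(n) = 2n² - 6n + 5.
The constant term is 5.

5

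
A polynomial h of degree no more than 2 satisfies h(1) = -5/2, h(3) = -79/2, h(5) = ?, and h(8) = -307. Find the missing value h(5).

The 3 known points determine the degree-2 polynomial uniquely.
Write h(u) = au^2 + bu + c. Substituting each data point gives a linear system:
  a + b + c = -5/2
  9a + 3b + c = -79/2
  64a + 8b + c = -307
Solving the system yields a = -5, b = 3/2, c = 1.
So h(u) = -5u² + (3/2)u + 1.
Then h(5) = -233/2.

-233/2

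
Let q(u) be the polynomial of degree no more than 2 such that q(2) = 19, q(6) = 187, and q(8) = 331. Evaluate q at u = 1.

Using the Lagrange interpolation formula with nodes 2, 6, 8:
  L_0(u) = (u - 6)(u - 8) / 24
  L_1(u) = (u - 2)(u - 8) / -8
  L_2(u) = (u - 2)(u - 6) / 12
Then q(u) = 19·L_0(u) + 187·L_1(u) + 331·L_2(u).
Expanding and collecting terms gives q(u) = 5u^2 + 2u - 5.
Evaluating at u = 1: q(1) = 2.

2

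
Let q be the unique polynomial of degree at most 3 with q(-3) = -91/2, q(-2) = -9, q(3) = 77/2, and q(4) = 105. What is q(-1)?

Using the Lagrange interpolation formula with nodes -3, -2, 3, 4:
  L_0(t) = (t + 2)(t - 3)(t - 4) / -42
  L_1(t) = (t + 3)(t - 3)(t - 4) / 30
  L_2(t) = (t + 3)(t + 2)(t - 4) / -30
  L_3(t) = (t + 3)(t + 2)(t - 3) / 42
Then q(t) = -91/2·L_0(t) - 9·L_1(t) + 77/2·L_2(t) + 105·L_3(t).
Expanding and collecting terms gives q(t) = 2t³ - (1/2)t² - 4t + 1.
Evaluating at t = -1: q(-1) = 5/2.

5/2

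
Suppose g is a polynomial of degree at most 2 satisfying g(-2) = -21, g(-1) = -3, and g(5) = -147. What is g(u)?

g(u) = -6u^2 + 3

Using the Lagrange interpolation formula with nodes -2, -1, 5:
  L_0(u) = (u + 1)(u - 5) / 7
  L_1(u) = (u + 2)(u - 5) / -6
  L_2(u) = (u + 2)(u + 1) / 42
Then g(u) = -21·L_0(u) - 3·L_1(u) - 147·L_2(u).
Expanding and collecting terms gives g(u) = -6u^2 + 3.
Check: g(5) = -147. ✓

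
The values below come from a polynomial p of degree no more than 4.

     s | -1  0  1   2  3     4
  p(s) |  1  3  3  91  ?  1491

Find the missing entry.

477

The 5 known points determine the degree-4 polynomial uniquely.
Write p(s) = as^4 + bs^3 + cs^2 + ds + e. Substituting each data point gives a linear system:
  a - b + c - d + e = 1
  e = 3
  a + b + c + d + e = 3
  16a + 8b + 4c + 2d + e = 91
  256a + 64b + 16c + 4d + e = 1491
Solving the system yields a = 5, b = 5, c = -6, d = -4, e = 3.
So p(s) = 5s⁴ + 5s³ - 6s² - 4s + 3.
Then p(3) = 477.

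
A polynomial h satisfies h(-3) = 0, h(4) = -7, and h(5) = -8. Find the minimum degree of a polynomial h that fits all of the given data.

Divided differences on the nodes -3, 4, 5:
  order 0: 0  -7  -8
  order 1: -1  -1
  order 2: 0
The order-1 divided differences are all -1 (nonzero) and every higher order vanishes, so the data lies on a polynomial of degree exactly 1.

1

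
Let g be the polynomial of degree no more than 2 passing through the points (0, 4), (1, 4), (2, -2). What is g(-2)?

Using the Lagrange interpolation formula with nodes 0, 1, 2:
  L_0(n) = (n - 1)(n - 2) / 2
  L_1(n) = n(n - 2) / -1
  L_2(n) = n(n - 1) / 2
Then g(n) = 4·L_0(n) + 4·L_1(n) - 2·L_2(n).
Expanding and collecting terms gives g(n) = -3n^2 + 3n + 4.
Evaluating at n = -2: g(-2) = -14.

-14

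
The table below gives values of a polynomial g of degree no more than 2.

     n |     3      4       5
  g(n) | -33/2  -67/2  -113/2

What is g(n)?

Using the Lagrange interpolation formula with nodes 3, 4, 5:
  L_0(n) = (n - 4)(n - 5) / 2
  L_1(n) = (n - 3)(n - 5) / -1
  L_2(n) = (n - 3)(n - 4) / 2
Then g(n) = -33/2·L_0(n) - 67/2·L_1(n) - 113/2·L_2(n).
Expanding and collecting terms gives g(n) = -3n² + 4n - 3/2.
Check: g(5) = -113/2. ✓

g(n) = -3n^2 + 4n - 3/2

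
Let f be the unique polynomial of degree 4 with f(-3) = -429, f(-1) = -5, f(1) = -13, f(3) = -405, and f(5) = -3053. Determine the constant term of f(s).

Write f(s) = as^4 + bs^3 + cs^2 + ds + e. Substituting each data point gives a linear system:
  81a - 27b + 9c - 3d + e = -429
  a - b + c - d + e = -5
  a + b + c + d + e = -13
  81a + 27b + 9c + 3d + e = -405
  625a + 125b + 25c + 5d + e = -3053
Solving the system yields a = -5, b = 1, c = -1, d = -5, e = -3.
So f(s) = -5s^4 + s^3 - s^2 - 5s - 3.
The constant term is -3.

-3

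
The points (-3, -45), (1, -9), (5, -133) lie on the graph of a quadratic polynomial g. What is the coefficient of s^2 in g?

-5

Write g(s) = as^2 + bs + c. Substituting each data point gives a linear system:
  9a - 3b + c = -45
  a + b + c = -9
  25a + 5b + c = -133
Solving the system yields a = -5, b = -1, c = -3.
So g(s) = -5s² - s - 3.
The leading coefficient is -5.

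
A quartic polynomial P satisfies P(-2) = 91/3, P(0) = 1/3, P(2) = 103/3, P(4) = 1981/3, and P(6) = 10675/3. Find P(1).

10/3

Using the Lagrange interpolation formula with nodes -2, 0, 2, 4, 6:
  L_0(x) = x(x - 2)(x - 4)(x - 6) / 384
  L_1(x) = (x + 2)(x - 2)(x - 4)(x - 6) / -96
  L_2(x) = (x + 2)x(x - 4)(x - 6) / 64
  L_3(x) = (x + 2)x(x - 2)(x - 6) / -96
  L_4(x) = (x + 2)x(x - 2)(x - 4) / 384
Then P(x) = 91/3·L_0(x) + 1/3·L_1(x) + 103/3·L_2(x) + 1981/3·L_3(x) + 10675/3·L_4(x).
Expanding and collecting terms gives P(x) = 3x⁴ - x³ - 4x² + 5x + 1/3.
Evaluating at x = 1: P(1) = 10/3.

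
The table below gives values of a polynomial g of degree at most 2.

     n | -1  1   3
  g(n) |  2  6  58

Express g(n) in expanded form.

g(n) = 6n^2 + 2n - 2

Write g(n) = an^2 + bn + c. Substituting each data point gives a linear system:
  a - b + c = 2
  a + b + c = 6
  9a + 3b + c = 58
Solving the system yields a = 6, b = 2, c = -2.
So g(n) = 6n^2 + 2n - 2.
Check: g(1) = 6. ✓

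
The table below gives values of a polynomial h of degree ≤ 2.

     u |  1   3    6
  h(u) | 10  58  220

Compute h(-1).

10

Write h(u) = au^2 + bu + c. Substituting each data point gives a linear system:
  a + b + c = 10
  9a + 3b + c = 58
  36a + 6b + c = 220
Solving the system yields a = 6, b = 0, c = 4.
So h(u) = 6u² + 4.
Then h(-1) = 10.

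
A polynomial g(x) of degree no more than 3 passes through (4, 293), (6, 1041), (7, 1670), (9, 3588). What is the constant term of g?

Write g(x) = ax^3 + bx^2 + cx + d. Substituting each data point gives a linear system:
  64a + 16b + 4c + d = 293
  216a + 36b + 6c + d = 1041
  343a + 49b + 7c + d = 1670
  729a + 81b + 9c + d = 3588
Solving the system yields a = 5, b = 0, c = -6, d = -3.
So g(x) = 5x³ - 6x - 3.
The constant term is -3.

-3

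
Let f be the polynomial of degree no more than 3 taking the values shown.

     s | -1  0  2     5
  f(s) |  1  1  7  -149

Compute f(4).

-59

Write f(s) = as^3 + bs^2 + cs + d. Substituting each data point gives a linear system:
  -a + b - c + d = 1
  d = 1
  8a + 4b + 2c + d = 7
  125a + 25b + 5c + d = -149
Solving the system yields a = -2, b = 3, c = 5, d = 1.
So f(s) = -2s^3 + 3s^2 + 5s + 1.
Then f(4) = -59.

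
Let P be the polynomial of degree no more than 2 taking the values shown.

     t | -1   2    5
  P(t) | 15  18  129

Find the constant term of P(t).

4

Write P(t) = at^2 + bt + c. Substituting each data point gives a linear system:
  a - b + c = 15
  4a + 2b + c = 18
  25a + 5b + c = 129
Solving the system yields a = 6, b = -5, c = 4.
So P(t) = 6t² - 5t + 4.
The constant term is 4.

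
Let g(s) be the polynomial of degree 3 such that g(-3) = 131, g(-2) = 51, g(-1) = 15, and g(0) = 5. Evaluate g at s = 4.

-135

Write g(s) = as^3 + bs^2 + cs + d. Substituting each data point gives a linear system:
  -27a + 9b - 3c + d = 131
  -8a + 4b - 2c + d = 51
  -a + b - c + d = 15
  d = 5
Solving the system yields a = -3, b = 4, c = -3, d = 5.
So g(s) = -3s³ + 4s² - 3s + 5.
Then g(4) = -135.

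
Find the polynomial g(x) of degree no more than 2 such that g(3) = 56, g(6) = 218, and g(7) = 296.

g(x) = 6x^2 + 2

Using the Lagrange interpolation formula with nodes 3, 6, 7:
  L_0(x) = (x - 6)(x - 7) / 12
  L_1(x) = (x - 3)(x - 7) / -3
  L_2(x) = (x - 3)(x - 6) / 4
Then g(x) = 56·L_0(x) + 218·L_1(x) + 296·L_2(x).
Expanding and collecting terms gives g(x) = 6x^2 + 2.
Check: g(3) = 56. ✓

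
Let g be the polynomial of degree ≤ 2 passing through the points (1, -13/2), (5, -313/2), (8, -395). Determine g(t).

Using the Lagrange interpolation formula with nodes 1, 5, 8:
  L_0(t) = (t - 5)(t - 8) / 28
  L_1(t) = (t - 1)(t - 8) / -12
  L_2(t) = (t - 1)(t - 5) / 21
Then g(t) = -13/2·L_0(t) - 313/2·L_1(t) - 395·L_2(t).
Expanding and collecting terms gives g(t) = -6t^2 - (3/2)t + 1.
Check: g(1) = -13/2. ✓

g(t) = -6t^2 - (3/2)t + 1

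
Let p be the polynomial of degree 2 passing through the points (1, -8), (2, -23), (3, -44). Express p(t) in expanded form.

p(t) = -3t^2 - 6t + 1

Write p(t) = at^2 + bt + c. Substituting each data point gives a linear system:
  a + b + c = -8
  4a + 2b + c = -23
  9a + 3b + c = -44
Solving the system yields a = -3, b = -6, c = 1.
So p(t) = -3t^2 - 6t + 1.
Check: p(2) = -23. ✓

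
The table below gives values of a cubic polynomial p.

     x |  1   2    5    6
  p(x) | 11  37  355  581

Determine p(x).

p(x) = 2x^3 + 4x^2 + 5

Using the Lagrange interpolation formula with nodes 1, 2, 5, 6:
  L_0(x) = (x - 2)(x - 5)(x - 6) / -20
  L_1(x) = (x - 1)(x - 5)(x - 6) / 12
  L_2(x) = (x - 1)(x - 2)(x - 6) / -12
  L_3(x) = (x - 1)(x - 2)(x - 5) / 20
Then p(x) = 11·L_0(x) + 37·L_1(x) + 355·L_2(x) + 581·L_3(x).
Expanding and collecting terms gives p(x) = 2x³ + 4x² + 5.
Check: p(1) = 11. ✓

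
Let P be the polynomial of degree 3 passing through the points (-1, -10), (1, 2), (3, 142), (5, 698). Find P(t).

P(t) = 6t^3 - 2t^2 - 2

Write P(t) = at^3 + bt^2 + ct + d. Substituting each data point gives a linear system:
  -a + b - c + d = -10
  a + b + c + d = 2
  27a + 9b + 3c + d = 142
  125a + 25b + 5c + d = 698
Solving the system yields a = 6, b = -2, c = 0, d = -2.
So P(t) = 6t³ - 2t² - 2.
Check: P(5) = 698. ✓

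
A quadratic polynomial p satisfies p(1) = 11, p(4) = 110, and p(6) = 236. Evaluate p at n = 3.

65

Write p(n) = an^2 + bn + c. Substituting each data point gives a linear system:
  a + b + c = 11
  16a + 4b + c = 110
  36a + 6b + c = 236
Solving the system yields a = 6, b = 3, c = 2.
So p(n) = 6n^2 + 3n + 2.
Then p(3) = 65.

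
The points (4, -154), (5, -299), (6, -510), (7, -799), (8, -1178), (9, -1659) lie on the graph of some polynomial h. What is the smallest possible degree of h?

3

Forward differences of the values at s = 4, 5, 6, 7, 8, 9:
  h  : -154  -299  -510  -799  -1178  -1659
  Δ  : -145  -211  -289  -379  -481
  Δ^2: -66  -78  -90  -102
  Δ^3: -12  -12  -12
  Δ^4: 0  0
  Δ^5: 0
The third differences are constant (-12) and nonzero, while all higher differences vanish, so the minimal degree is 3.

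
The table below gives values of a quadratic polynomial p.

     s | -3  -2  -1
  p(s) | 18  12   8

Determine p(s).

p(s) = s^2 - s + 6

Using the Lagrange interpolation formula with nodes -3, -2, -1:
  L_0(s) = (s + 2)(s + 1) / 2
  L_1(s) = (s + 3)(s + 1) / -1
  L_2(s) = (s + 3)(s + 2) / 2
Then p(s) = 18·L_0(s) + 12·L_1(s) + 8·L_2(s).
Expanding and collecting terms gives p(s) = s^2 - s + 6.
Check: p(-3) = 18. ✓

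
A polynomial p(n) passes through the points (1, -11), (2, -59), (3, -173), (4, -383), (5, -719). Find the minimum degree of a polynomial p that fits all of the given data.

Forward differences of the values at n = 1, 2, 3, 4, 5:
  p  : -11  -59  -173  -383  -719
  Δ  : -48  -114  -210  -336
  Δ^2: -66  -96  -126
  Δ^3: -30  -30
  Δ^4: 0
The third differences are constant (-30) and nonzero, while all higher differences vanish, so the minimal degree is 3.

3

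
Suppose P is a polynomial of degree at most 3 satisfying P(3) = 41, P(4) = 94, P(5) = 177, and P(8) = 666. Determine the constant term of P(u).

Write P(u) = au^3 + bu^2 + cu + d. Substituting each data point gives a linear system:
  27a + 9b + 3c + d = 41
  64a + 16b + 4c + d = 94
  125a + 25b + 5c + d = 177
  512a + 64b + 8c + d = 666
Solving the system yields a = 1, b = 3, c = -5, d = 2.
So P(u) = u^3 + 3u^2 - 5u + 2.
The constant term is 2.

2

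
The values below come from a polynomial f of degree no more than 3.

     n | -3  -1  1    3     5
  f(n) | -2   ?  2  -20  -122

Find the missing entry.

The 4 known points determine the degree-3 polynomial uniquely.
Write f(n) = an^3 + bn^2 + cn + d. Substituting each data point gives a linear system:
  -27a + 9b - 3c + d = -2
  a + b + c + d = 2
  27a + 9b + 3c + d = -20
  125a + 25b + 5c + d = -122
Solving the system yields a = -1, b = -1, c = 6, d = -2.
So f(n) = -n^3 - n^2 + 6n - 2.
Then f(-1) = -8.

-8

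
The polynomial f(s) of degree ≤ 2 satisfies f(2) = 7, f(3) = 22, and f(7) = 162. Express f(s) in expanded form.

f(s) = 4s^2 - 5s + 1

Write f(s) = as^2 + bs + c. Substituting each data point gives a linear system:
  4a + 2b + c = 7
  9a + 3b + c = 22
  49a + 7b + c = 162
Solving the system yields a = 4, b = -5, c = 1.
So f(s) = 4s^2 - 5s + 1.
Check: f(3) = 22. ✓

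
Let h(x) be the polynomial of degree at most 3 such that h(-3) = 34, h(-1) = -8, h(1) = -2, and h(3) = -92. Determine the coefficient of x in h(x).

Write h(x) = ax^3 + bx^2 + cx + d. Substituting each data point gives a linear system:
  -27a + 9b - 3c + d = 34
  -a + b - c + d = -8
  a + b + c + d = -2
  27a + 9b + 3c + d = -92
Solving the system yields a = -3, b = -3, c = 6, d = -2.
So h(x) = -3x³ - 3x² + 6x - 2.
The coefficient of x is 6.

6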